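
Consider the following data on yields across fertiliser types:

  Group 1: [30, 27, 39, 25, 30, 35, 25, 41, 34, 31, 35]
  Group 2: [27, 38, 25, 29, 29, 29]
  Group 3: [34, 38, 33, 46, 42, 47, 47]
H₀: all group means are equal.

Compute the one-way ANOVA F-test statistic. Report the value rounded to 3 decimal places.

Group means [32.00, 29.50, 41.00], grand mean 34.000
SSB = Σnᵢ(x̄ᵢ−x̄)² = 508.500; SSW = ΣΣ(x−x̄ᵢ)² = 603.500
MSB = 508.500/2 = 254.2500; MSW = 603.500/21 = 28.7381
F = MSB/MSW = 8.8471
df = (2, 21)

test statistic = 8.847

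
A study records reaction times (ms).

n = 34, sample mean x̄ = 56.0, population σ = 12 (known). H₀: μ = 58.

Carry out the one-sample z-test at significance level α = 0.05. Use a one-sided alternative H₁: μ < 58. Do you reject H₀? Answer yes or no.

reject H₀: no

SE = σ/√n = 12/√34 = 2.0580
z = (x̄−μ₀)/SE = (56.0−58)/2.0580 = -0.9718
p-value (one-sided, H₁ less) = 0.16557
At α=0.05: p ≥ α → fail to reject H₀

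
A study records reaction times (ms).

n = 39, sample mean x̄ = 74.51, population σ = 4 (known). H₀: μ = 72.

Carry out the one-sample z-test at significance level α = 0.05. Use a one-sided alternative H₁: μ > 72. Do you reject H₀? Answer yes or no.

SE = σ/√n = 4/√39 = 0.6405
z = (x̄−μ₀)/SE = (74.51−72)/0.6405 = 3.9187
p-value (one-sided, H₁ greater) = 0.00004
At α=0.05: p < α → reject H₀

reject H₀: yes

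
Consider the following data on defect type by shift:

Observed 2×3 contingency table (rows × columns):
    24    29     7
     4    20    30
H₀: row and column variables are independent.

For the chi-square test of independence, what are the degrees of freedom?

degrees of freedom = 2

df = (r−1)(c−1) = (2−1)·(3−1) = 2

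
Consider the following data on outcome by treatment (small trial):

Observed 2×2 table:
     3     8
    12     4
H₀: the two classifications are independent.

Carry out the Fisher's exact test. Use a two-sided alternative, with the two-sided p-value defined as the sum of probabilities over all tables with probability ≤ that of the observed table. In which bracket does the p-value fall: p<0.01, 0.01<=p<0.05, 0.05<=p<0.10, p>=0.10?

Margins: r₁=11, r₂=16, c₁=15, c₂=12, n=27
p_obs = C(11,3)·C(16,12)/C(27,15); sum pmf over tables with pmf ≤ p_obs
p-value (two-sided) = 0.02199
→ bracket: 0.01<=p<0.05

p-value bracket: 0.01<=p<0.05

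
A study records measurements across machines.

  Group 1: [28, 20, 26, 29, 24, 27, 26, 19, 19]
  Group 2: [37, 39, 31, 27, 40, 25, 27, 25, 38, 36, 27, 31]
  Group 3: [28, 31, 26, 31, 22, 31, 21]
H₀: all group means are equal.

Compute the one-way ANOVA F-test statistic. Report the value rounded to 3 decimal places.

test statistic = 6.589

Group means [24.22, 31.92, 27.14], grand mean 28.250
SSB = Σnᵢ(x̄ᵢ−x̄)² = 315.921; SSW = ΣΣ(x−x̄ᵢ)² = 599.329
MSB = 315.921/2 = 157.9603; MSW = 599.329/25 = 23.9732
F = MSB/MSW = 6.5890
df = (2, 25)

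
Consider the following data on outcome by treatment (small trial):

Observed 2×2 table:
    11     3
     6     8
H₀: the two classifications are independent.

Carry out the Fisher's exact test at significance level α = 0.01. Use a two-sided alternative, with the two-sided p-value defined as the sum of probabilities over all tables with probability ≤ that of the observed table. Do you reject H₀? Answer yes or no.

Margins: r₁=14, r₂=14, c₁=17, c₂=11, n=28
p_obs = C(14,11)·C(14,6)/C(28,17); sum pmf over tables with pmf ≤ p_obs
p-value (two-sided) = 0.12011
At α=0.01: p ≥ α → fail to reject H₀

reject H₀: no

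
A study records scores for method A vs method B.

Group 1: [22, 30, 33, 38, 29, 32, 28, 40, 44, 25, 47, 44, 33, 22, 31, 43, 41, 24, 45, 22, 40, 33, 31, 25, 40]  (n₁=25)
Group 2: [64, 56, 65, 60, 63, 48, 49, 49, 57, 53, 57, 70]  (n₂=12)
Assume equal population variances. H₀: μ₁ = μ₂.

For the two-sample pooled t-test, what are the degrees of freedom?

df = n₁ + n₂ − 2 = 25 + 12 − 2 = 35

degrees of freedom = 35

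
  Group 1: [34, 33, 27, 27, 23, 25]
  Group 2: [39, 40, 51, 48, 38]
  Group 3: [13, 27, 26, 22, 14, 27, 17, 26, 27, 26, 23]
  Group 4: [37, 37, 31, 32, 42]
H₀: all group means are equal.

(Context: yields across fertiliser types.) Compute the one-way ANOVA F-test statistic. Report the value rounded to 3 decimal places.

test statistic = 21.166

Group means [28.17, 43.20, 22.55, 35.80], grand mean 30.074
SSB = Σnᵢ(x̄ᵢ−x̄)² = 1670.691; SSW = ΣΣ(x−x̄ᵢ)² = 605.161
MSB = 1670.691/3 = 556.8971; MSW = 605.161/23 = 26.3113
F = MSB/MSW = 21.1657
df = (3, 23)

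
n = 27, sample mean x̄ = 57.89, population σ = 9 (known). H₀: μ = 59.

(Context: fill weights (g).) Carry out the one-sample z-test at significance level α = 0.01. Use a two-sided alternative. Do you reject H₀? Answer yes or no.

reject H₀: no

SE = σ/√n = 9/√27 = 1.7321
z = (x̄−μ₀)/SE = (57.89−59)/1.7321 = -0.6409
p-value (two-sided) = 0.52161
At α=0.01: p ≥ α → fail to reject H₀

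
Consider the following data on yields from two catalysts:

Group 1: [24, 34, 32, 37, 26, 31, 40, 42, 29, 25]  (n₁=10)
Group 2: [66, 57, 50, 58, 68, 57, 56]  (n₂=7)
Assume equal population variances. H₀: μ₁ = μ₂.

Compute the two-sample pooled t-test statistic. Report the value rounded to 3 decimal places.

test statistic = -8.758

x̄₁=32.000, s₁=6.254, n₁=10
x̄₂=58.857, s₂=6.176, n₂=7
s_p² = [9·6.254² + 6·6.176²]/15 = 38.7238
SE = √(s_p²·(1/10+1/7)) = 3.0667
t = (32.000−58.857)/3.0667 = -8.7578
df = 15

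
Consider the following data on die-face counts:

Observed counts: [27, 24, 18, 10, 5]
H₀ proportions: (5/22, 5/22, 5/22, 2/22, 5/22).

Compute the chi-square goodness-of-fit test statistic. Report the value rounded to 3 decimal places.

n = 84; E_i = n·p_i = [19.09, 19.09, 19.09, 7.64, 19.09]
χ² = (27−19.09)²/19.09 + (24−19.09)²/19.09 + (18−19.09)²/19.09 + (10−7.64)²/7.64 + (5−19.09)²/19.09 = 15.7333
df = 4

test statistic = 15.733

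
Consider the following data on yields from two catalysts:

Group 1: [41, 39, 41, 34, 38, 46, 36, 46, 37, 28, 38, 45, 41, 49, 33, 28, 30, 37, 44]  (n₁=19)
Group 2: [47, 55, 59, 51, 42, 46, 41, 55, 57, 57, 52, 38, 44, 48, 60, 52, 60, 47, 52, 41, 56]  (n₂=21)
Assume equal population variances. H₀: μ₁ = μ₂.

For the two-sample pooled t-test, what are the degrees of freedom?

df = n₁ + n₂ − 2 = 19 + 21 − 2 = 38

degrees of freedom = 38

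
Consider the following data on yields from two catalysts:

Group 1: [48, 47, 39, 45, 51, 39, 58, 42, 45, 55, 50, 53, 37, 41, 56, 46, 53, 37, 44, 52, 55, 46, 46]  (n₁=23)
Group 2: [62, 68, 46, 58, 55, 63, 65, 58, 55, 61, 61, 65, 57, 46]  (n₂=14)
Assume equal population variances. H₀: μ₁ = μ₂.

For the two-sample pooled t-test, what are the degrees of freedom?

df = n₁ + n₂ − 2 = 23 + 14 − 2 = 35

degrees of freedom = 35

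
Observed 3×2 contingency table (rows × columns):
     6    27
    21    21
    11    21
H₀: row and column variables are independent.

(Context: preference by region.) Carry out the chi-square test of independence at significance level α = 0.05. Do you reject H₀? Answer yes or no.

reject H₀: yes

Row totals [33, 42, 32], col totals [38, 69], n=107
χ² = (6−11.72)²/11.72 + (27−21.28)²/21.28 + (21−14.92)²/14.92 + (21−27.08)²/27.08 + (11−11.36)²/11.36 + (21−20.64)²/20.64 = 8.1952
df = 2
p-value (upper-tail) = 0.01661
At α=0.05: p < α → reject H₀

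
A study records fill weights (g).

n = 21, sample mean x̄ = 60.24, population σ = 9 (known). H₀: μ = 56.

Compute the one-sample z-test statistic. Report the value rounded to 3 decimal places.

test statistic = 2.159

SE = σ/√n = 9/√21 = 1.9640
z = (x̄−μ₀)/SE = (60.24−56)/1.9640 = 2.1589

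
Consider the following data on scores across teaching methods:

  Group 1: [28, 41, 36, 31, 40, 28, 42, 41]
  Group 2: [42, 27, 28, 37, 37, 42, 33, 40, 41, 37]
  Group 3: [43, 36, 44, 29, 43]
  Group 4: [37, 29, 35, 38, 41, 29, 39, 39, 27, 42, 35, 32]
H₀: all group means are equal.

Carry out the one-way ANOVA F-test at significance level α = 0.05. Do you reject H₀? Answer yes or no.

Group means [35.88, 36.40, 39.00, 35.25], grand mean 36.257
SSB = Σnᵢ(x̄ᵢ−x̄)² = 51.161; SSW = ΣΣ(x−x̄ᵢ)² = 963.525
MSB = 51.161/3 = 17.0536; MSW = 963.525/31 = 31.0815
F = MSB/MSW = 0.5487
df = (3, 31)
p-value (upper-tail) = 0.65278
At α=0.05: p ≥ α → fail to reject H₀

reject H₀: no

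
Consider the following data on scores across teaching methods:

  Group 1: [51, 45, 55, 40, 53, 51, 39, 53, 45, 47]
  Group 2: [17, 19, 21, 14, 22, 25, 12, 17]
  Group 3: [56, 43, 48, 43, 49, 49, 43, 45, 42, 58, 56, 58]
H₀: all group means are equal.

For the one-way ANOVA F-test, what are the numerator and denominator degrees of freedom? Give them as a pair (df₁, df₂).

degrees of freedom = [2, 27]

k = 3 groups, N = 30 total
df = (k−1, N−k) = (3−1, 30−3) = (2, 27)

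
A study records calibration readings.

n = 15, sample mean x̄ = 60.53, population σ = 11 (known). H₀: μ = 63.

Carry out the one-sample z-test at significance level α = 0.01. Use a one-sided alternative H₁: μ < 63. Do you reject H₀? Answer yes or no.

reject H₀: no

SE = σ/√n = 11/√15 = 2.8402
z = (x̄−μ₀)/SE = (60.53−63)/2.8402 = -0.8697
p-value (one-sided, H₁ less) = 0.19224
At α=0.01: p ≥ α → fail to reject H₀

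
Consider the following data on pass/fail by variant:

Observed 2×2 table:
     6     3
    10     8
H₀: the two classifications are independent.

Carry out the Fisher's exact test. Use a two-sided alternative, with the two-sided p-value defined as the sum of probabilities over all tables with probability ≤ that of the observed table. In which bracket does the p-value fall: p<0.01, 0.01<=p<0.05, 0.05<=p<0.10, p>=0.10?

Margins: r₁=9, r₂=18, c₁=16, c₂=11, n=27
p_obs = C(9,6)·C(18,10)/C(27,16); sum pmf over tables with pmf ≤ p_obs
p-value (two-sided) = 0.69245
→ bracket: p>=0.10

p-value bracket: p>=0.10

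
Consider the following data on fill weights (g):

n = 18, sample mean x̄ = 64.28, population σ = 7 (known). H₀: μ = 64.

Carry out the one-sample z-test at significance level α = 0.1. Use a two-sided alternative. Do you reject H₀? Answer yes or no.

SE = σ/√n = 7/√18 = 1.6499
z = (x̄−μ₀)/SE = (64.28−64)/1.6499 = 0.1697
p-value (two-sided) = 0.86524
At α=0.1: p ≥ α → fail to reject H₀

reject H₀: no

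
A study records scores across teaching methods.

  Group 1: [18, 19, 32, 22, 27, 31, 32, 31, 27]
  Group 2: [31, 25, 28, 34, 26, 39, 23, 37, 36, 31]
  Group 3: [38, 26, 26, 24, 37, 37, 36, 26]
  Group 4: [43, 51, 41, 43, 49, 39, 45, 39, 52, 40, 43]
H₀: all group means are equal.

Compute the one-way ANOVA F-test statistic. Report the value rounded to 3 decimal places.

Group means [26.56, 31.00, 31.25, 44.09], grand mean 33.789
SSB = Σnᵢ(x̄ᵢ−x̄)² = 1767.684; SSW = ΣΣ(x−x̄ᵢ)² = 1004.631
MSB = 1767.684/3 = 589.2282; MSW = 1004.631/34 = 29.5480
F = MSB/MSW = 19.9414
df = (3, 34)

test statistic = 19.941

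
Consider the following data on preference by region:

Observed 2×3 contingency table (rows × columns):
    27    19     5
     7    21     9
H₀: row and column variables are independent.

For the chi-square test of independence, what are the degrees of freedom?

df = (r−1)(c−1) = (2−1)·(3−1) = 2

degrees of freedom = 2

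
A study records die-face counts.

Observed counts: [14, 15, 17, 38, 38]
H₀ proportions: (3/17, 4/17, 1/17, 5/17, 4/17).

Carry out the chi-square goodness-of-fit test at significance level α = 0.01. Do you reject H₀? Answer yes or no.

n = 122; E_i = n·p_i = [21.53, 28.71, 7.18, 35.88, 28.71]
χ² = (14−21.53)²/21.53 + (15−28.71)²/28.71 + (17−7.18)²/7.18 + (38−35.88)²/35.88 + (38−28.71)²/28.71 = 25.7583
df = 4
p-value (upper-tail) = 0.00004
At α=0.01: p < α → reject H₀

reject H₀: yes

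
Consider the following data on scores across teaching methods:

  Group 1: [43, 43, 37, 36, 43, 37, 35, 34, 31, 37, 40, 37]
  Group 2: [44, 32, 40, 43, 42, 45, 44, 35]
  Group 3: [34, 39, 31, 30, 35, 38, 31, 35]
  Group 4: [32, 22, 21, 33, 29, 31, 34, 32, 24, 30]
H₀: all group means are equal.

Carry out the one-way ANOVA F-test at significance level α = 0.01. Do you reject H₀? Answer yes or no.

Group means [37.75, 40.62, 34.12, 28.80], grand mean 35.237
SSB = Σnᵢ(x̄ᵢ−x̄)² = 732.268; SSW = ΣΣ(x−x̄ᵢ)² = 594.600
MSB = 732.268/3 = 244.0895; MSW = 594.600/34 = 17.4882
F = MSB/MSW = 13.9574
df = (3, 34)
p-value (upper-tail) = 0.00000
At α=0.01: p < α → reject H₀

reject H₀: yes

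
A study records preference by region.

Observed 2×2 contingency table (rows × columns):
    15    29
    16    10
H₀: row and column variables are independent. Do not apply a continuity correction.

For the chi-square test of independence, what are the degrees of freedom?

degrees of freedom = 1

df = (r−1)(c−1) = (2−1)·(2−1) = 1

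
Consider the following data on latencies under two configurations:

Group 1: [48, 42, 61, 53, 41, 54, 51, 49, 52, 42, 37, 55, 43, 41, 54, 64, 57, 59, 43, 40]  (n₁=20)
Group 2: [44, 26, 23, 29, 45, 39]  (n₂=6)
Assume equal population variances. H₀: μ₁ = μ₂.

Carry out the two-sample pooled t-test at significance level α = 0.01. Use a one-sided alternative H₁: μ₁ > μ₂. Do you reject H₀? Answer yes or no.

reject H₀: yes

x̄₁=49.300, s₁=7.848, n₁=20
x̄₂=34.333, s₂=9.543, n₂=6
s_p² = [19·7.848² + 5·9.543²]/24 = 67.7306
SE = √(s_p²·(1/20+1/6)) = 3.8308
t = (49.300−34.333)/3.8308 = 3.9069
df = 24
p-value (one-sided, H₁ greater) = 0.00033
At α=0.01: p < α → reject H₀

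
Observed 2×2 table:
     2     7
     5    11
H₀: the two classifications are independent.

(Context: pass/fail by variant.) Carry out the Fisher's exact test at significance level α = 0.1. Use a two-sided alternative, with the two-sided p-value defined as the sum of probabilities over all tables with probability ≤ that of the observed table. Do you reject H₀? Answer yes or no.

Margins: r₁=9, r₂=16, c₁=7, c₂=18, n=25
p_obs = C(9,2)·C(16,5)/C(25,7); sum pmf over tables with pmf ≤ p_obs
p-value (two-sided) = 1.00000
At α=0.1: p ≥ α → fail to reject H₀

reject H₀: no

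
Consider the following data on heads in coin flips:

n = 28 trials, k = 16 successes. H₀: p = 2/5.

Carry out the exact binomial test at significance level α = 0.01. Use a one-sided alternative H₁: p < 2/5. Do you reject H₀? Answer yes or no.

reject H₀: no

Exact binomial: n=28, k=16, p₀=2/5=0.4000
P(X≤16) from Σ C(n,i)·p₀^i·(1−p₀)^(n−i)
p-value (one-sided, H₁ less) = 0.97849
At α=0.01: p ≥ α → fail to reject H₀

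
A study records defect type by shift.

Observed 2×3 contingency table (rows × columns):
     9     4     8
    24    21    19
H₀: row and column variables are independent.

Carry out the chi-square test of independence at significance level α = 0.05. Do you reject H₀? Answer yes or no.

reject H₀: no

Row totals [21, 64], col totals [33, 25, 27], n=85
χ² = (9−8.15)²/8.15 + (4−6.18)²/6.18 + (8−6.67)²/6.67 + (24−24.85)²/24.85 + (21−18.82)²/18.82 + (19−20.33)²/20.33 = 1.4874
df = 2
p-value (upper-tail) = 0.47536
At α=0.05: p ≥ α → fail to reject H₀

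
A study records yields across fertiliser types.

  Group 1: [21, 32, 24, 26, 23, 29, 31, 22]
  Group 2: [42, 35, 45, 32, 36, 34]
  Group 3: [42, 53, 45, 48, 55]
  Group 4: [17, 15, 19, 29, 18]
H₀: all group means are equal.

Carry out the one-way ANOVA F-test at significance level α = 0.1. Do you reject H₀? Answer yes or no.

reject H₀: yes

Group means [26.00, 37.33, 48.60, 19.60], grand mean 32.208
SSB = Σnᵢ(x̄ᵢ−x̄)² = 2604.225; SSW = ΣΣ(x−x̄ᵢ)² = 487.733
MSB = 2604.225/3 = 868.0750; MSW = 487.733/20 = 24.3867
F = MSB/MSW = 35.5963
df = (3, 20)
p-value (upper-tail) = 0.00000
At α=0.1: p < α → reject H₀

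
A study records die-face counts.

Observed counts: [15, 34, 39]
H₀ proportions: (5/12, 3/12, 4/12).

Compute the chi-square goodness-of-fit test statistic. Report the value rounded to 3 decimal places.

n = 88; E_i = n·p_i = [36.67, 22.00, 29.33]
χ² = (15−36.67)²/36.67 + (34−22.00)²/22.00 + (39−29.33)²/29.33 = 22.5341
df = 2

test statistic = 22.534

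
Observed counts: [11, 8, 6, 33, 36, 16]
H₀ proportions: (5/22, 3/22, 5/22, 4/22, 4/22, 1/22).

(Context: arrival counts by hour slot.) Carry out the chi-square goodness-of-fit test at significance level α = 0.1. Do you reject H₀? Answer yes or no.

reject H₀: yes

n = 110; E_i = n·p_i = [25.00, 15.00, 25.00, 20.00, 20.00, 5.00]
χ² = (11−25.00)²/25.00 + (8−15.00)²/15.00 + (6−25.00)²/25.00 + (33−20.00)²/20.00 + (36−20.00)²/20.00 + (16−5.00)²/5.00 = 70.9967
df = 5
p-value (upper-tail) = 0.00000
At α=0.1: p < α → reject H₀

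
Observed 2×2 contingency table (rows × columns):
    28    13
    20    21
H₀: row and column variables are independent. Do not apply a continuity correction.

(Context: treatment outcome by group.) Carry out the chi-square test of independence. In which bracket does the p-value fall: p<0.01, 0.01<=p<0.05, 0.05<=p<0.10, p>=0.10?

Row totals [41, 41], col totals [48, 34], n=82
χ² = (28−24.00)²/24.00 + (13−17.00)²/17.00 + (20−24.00)²/24.00 + (21−17.00)²/17.00 = 3.2157
df = 1
p-value (upper-tail) = 0.07294
→ bracket: 0.05<=p<0.10

p-value bracket: 0.05<=p<0.10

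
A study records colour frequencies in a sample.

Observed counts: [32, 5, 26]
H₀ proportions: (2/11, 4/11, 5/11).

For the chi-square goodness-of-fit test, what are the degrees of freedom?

df = k − 1 = 3 − 1 = 2

degrees of freedom = 2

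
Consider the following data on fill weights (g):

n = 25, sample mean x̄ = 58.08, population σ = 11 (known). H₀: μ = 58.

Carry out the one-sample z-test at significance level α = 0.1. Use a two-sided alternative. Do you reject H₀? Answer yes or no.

SE = σ/√n = 11/√25 = 2.2000
z = (x̄−μ₀)/SE = (58.08−58)/2.2000 = 0.0364
p-value (two-sided) = 0.97099
At α=0.1: p ≥ α → fail to reject H₀

reject H₀: no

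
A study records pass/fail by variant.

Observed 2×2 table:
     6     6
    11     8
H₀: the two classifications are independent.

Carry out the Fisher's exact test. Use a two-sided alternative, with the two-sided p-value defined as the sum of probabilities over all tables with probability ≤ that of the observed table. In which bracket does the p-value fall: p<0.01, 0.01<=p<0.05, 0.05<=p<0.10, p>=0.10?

Margins: r₁=12, r₂=19, c₁=17, c₂=14, n=31
p_obs = C(12,6)·C(19,11)/C(31,17); sum pmf over tables with pmf ≤ p_obs
p-value (two-sided) = 0.72410
→ bracket: p>=0.10

p-value bracket: p>=0.10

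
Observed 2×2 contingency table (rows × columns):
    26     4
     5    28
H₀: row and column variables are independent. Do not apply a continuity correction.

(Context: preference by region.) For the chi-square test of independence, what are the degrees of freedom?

degrees of freedom = 1

df = (r−1)(c−1) = (2−1)·(2−1) = 1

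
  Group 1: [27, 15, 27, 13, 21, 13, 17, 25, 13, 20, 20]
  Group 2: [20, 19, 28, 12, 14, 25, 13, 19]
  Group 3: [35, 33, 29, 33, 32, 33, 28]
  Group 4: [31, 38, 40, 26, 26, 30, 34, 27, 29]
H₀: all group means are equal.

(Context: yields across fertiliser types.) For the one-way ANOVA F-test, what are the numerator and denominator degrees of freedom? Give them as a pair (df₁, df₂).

k = 4 groups, N = 35 total
df = (k−1, N−k) = (4−1, 35−4) = (3, 31)

degrees of freedom = [3, 31]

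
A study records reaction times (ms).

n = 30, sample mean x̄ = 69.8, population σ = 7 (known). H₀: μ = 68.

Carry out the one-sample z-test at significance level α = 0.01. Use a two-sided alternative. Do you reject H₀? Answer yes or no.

reject H₀: no

SE = σ/√n = 7/√30 = 1.2780
z = (x̄−μ₀)/SE = (69.8−68)/1.2780 = 1.4084
p-value (two-sided) = 0.15900
At α=0.01: p ≥ α → fail to reject H₀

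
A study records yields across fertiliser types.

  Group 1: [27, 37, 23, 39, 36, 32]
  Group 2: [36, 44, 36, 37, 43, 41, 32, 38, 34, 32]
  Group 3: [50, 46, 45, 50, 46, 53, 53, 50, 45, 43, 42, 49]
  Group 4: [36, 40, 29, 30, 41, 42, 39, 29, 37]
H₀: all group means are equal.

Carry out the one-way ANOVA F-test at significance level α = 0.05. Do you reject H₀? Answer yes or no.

reject H₀: yes

Group means [32.33, 37.30, 47.67, 35.89], grand mean 39.514
SSB = Σnᵢ(x̄ᵢ−x̄)² = 1274.254; SSW = ΣΣ(x−x̄ᵢ)² = 726.989
MSB = 1274.254/3 = 424.7515; MSW = 726.989/33 = 22.0300
F = MSB/MSW = 19.2806
df = (3, 33)
p-value (upper-tail) = 0.00000
At α=0.05: p < α → reject H₀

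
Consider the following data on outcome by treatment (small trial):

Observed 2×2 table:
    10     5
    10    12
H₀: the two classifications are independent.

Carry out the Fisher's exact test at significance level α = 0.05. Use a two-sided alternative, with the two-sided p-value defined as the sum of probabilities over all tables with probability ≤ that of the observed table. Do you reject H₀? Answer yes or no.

reject H₀: no

Margins: r₁=15, r₂=22, c₁=20, c₂=17, n=37
p_obs = C(15,10)·C(22,10)/C(37,20); sum pmf over tables with pmf ≤ p_obs
p-value (two-sided) = 0.31515
At α=0.05: p ≥ α → fail to reject H₀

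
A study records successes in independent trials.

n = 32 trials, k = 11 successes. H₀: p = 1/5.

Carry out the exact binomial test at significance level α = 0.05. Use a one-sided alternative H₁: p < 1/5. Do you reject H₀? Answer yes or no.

reject H₀: no

Exact binomial: n=32, k=11, p₀=1/5=0.2000
P(X≤11) from Σ C(n,i)·p₀^i·(1−p₀)^(n−i)
p-value (one-sided, H₁ less) = 0.98328
At α=0.05: p ≥ α → fail to reject H₀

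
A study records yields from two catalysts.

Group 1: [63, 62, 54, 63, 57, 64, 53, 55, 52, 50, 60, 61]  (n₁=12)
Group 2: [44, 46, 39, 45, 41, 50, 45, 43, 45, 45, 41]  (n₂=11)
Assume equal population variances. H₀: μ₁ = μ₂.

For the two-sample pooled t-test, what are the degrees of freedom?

df = n₁ + n₂ − 2 = 12 + 11 − 2 = 21

degrees of freedom = 21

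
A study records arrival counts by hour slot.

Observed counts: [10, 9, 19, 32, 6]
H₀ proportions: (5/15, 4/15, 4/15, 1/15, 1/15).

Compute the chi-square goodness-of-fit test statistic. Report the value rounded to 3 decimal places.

n = 76; E_i = n·p_i = [25.33, 20.27, 20.27, 5.07, 5.07]
χ² = (10−25.33)²/25.33 + (9−20.27)²/20.27 + (19−20.27)²/20.27 + (32−5.07)²/5.07 + (6−5.07)²/5.07 = 158.9671
df = 4

test statistic = 158.967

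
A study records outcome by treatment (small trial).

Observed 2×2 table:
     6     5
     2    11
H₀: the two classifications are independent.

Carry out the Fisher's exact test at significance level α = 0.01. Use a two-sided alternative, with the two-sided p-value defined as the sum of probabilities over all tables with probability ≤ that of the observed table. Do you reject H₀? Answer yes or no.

Margins: r₁=11, r₂=13, c₁=8, c₂=16, n=24
p_obs = C(11,6)·C(13,2)/C(24,8); sum pmf over tables with pmf ≤ p_obs
p-value (two-sided) = 0.08247
At α=0.01: p ≥ α → fail to reject H₀

reject H₀: no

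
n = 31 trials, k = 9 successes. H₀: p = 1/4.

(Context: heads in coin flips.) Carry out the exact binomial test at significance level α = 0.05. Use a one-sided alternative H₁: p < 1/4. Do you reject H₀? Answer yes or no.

Exact binomial: n=31, k=9, p₀=1/4=0.2500
P(X≤9) from Σ C(n,i)·p₀^i·(1−p₀)^(n−i)
p-value (one-sided, H₁ less) = 0.77095
At α=0.05: p ≥ α → fail to reject H₀

reject H₀: no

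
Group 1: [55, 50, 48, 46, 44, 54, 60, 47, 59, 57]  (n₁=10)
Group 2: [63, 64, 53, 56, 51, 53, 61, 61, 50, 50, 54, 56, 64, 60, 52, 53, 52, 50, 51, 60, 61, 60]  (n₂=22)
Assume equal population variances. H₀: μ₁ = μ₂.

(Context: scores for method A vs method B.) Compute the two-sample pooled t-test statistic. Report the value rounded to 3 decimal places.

x̄₁=52.000, s₁=5.735, n₁=10
x̄₂=56.136, s₂=4.979, n₂=22
s_p² = [9·5.735² + 21·4.979²]/30 = 27.2197
SE = √(s_p²·(1/10+1/22)) = 1.9898
t = (52.000−56.136)/1.9898 = -2.0788
df = 30

test statistic = -2.079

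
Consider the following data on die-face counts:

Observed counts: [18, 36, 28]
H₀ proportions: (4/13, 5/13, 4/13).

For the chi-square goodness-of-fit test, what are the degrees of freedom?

df = k − 1 = 3 − 1 = 2

degrees of freedom = 2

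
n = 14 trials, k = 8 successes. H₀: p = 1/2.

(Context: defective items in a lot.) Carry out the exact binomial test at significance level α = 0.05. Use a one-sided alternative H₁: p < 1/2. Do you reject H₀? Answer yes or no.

reject H₀: no

Exact binomial: n=14, k=8, p₀=1/2=0.5000
P(X≤8) from Σ C(n,i)·p₀^i·(1−p₀)^(n−i)
p-value (one-sided, H₁ less) = 0.78802
At α=0.05: p ≥ α → fail to reject H₀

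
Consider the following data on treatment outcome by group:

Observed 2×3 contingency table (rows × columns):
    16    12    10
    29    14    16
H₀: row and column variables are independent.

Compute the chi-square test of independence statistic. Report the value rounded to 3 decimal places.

Row totals [38, 59], col totals [45, 26, 26], n=97
χ² = (16−17.63)²/17.63 + (12−10.19)²/10.19 + (10−10.19)²/10.19 + (29−27.37)²/27.37 + (14−15.81)²/15.81 + (16−15.81)²/15.81 = 0.7844
df = 2

test statistic = 0.784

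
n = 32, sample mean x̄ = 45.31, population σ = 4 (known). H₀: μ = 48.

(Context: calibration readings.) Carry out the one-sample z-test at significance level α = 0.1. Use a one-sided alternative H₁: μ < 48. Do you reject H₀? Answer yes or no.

reject H₀: yes

SE = σ/√n = 4/√32 = 0.7071
z = (x̄−μ₀)/SE = (45.31−48)/0.7071 = -3.8042
p-value (one-sided, H₁ less) = 0.00007
At α=0.1: p < α → reject H₀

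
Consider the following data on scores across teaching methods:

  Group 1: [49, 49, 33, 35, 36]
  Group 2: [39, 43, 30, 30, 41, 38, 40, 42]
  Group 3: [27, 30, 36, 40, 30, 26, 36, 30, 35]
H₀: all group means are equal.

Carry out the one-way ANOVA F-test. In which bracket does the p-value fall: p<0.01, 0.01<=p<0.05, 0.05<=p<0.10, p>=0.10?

p-value bracket: 0.01<=p<0.05

Group means [40.40, 37.88, 32.22], grand mean 36.136
SSB = Σnᵢ(x̄ᵢ−x̄)² = 252.960; SSW = ΣΣ(x−x̄ᵢ)² = 611.631
MSB = 252.960/2 = 126.4802; MSW = 611.631/19 = 32.1911
F = MSB/MSW = 3.9290
df = (2, 19)
p-value (upper-tail) = 0.03732
→ bracket: 0.01<=p<0.05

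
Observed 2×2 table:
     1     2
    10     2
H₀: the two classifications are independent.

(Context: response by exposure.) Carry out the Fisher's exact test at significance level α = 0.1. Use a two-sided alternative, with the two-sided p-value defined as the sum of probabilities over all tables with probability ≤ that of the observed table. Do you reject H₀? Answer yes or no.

Margins: r₁=3, r₂=12, c₁=11, c₂=4, n=15
p_obs = C(3,1)·C(12,10)/C(15,11); sum pmf over tables with pmf ≤ p_obs
p-value (two-sided) = 0.15385
At α=0.1: p ≥ α → fail to reject H₀

reject H₀: no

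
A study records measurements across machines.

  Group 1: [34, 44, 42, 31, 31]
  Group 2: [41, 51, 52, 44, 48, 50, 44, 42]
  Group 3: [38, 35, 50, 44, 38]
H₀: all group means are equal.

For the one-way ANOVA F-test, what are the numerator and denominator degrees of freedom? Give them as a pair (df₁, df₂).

degrees of freedom = [2, 15]

k = 3 groups, N = 18 total
df = (k−1, N−k) = (3−1, 18−3) = (2, 15)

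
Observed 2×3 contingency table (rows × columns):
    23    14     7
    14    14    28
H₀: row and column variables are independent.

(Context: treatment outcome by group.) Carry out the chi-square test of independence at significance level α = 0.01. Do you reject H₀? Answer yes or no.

Row totals [44, 56], col totals [37, 28, 35], n=100
χ² = (23−16.28)²/16.28 + (14−12.32)²/12.32 + (7−15.40)²/15.40 + (14−20.72)²/20.72 + (14−15.68)²/15.68 + (28−19.60)²/19.60 = 13.5442
df = 2
p-value (upper-tail) = 0.00115
At α=0.01: p < α → reject H₀

reject H₀: yes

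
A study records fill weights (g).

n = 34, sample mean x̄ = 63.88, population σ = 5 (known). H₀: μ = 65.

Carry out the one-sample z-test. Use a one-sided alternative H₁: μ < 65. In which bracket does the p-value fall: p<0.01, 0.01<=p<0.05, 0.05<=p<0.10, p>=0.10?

SE = σ/√n = 5/√34 = 0.8575
z = (x̄−μ₀)/SE = (63.88−65)/0.8575 = -1.3061
p-value (one-sided, H₁ less) = 0.09575
→ bracket: 0.05<=p<0.10

p-value bracket: 0.05<=p<0.10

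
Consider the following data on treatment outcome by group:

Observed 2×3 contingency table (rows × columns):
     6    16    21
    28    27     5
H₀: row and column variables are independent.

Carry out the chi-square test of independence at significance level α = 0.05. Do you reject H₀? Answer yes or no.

reject H₀: yes

Row totals [43, 60], col totals [34, 43, 26], n=103
χ² = (6−14.19)²/14.19 + (16−17.95)²/17.95 + (21−10.85)²/10.85 + (28−19.81)²/19.81 + (27−25.05)²/25.05 + (5−15.15)²/15.15 = 24.7642
df = 2
p-value (upper-tail) = 0.00000
At α=0.05: p < α → reject H₀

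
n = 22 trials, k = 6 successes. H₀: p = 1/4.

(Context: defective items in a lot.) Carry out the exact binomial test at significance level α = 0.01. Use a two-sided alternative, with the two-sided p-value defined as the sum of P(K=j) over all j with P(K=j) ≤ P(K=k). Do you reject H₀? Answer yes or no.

reject H₀: no

Exact binomial: n=22, k=6, p₀=1/4=0.2500
P(X=j) = C(n,j)·p₀^j·(1−p₀)^(n−j); p = Σ P(X=j) over j with P(X=j) ≤ P(X=6)
p-value (two-sided) = 0.80669
At α=0.01: p ≥ α → fail to reject H₀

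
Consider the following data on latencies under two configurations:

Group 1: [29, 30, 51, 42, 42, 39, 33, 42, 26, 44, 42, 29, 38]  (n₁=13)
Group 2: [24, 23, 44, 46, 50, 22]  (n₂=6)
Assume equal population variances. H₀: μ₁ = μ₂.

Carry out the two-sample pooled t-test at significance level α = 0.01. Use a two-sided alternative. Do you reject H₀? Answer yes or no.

reject H₀: no

x̄₁=37.462, s₁=7.423, n₁=13
x̄₂=34.833, s₂=13.121, n₂=6
s_p² = [12·7.423² + 5·13.121²]/17 = 89.5332
SE = √(s_p²·(1/13+1/6)) = 4.6700
t = (37.462−34.833)/4.6700 = 0.5628
df = 17
p-value (two-sided) = 0.58093
At α=0.01: p ≥ α → fail to reject H₀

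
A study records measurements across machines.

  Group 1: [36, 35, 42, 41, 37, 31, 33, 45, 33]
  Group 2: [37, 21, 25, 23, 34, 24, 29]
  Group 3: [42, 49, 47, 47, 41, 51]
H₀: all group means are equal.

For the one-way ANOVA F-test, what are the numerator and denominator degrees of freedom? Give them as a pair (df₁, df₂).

k = 3 groups, N = 22 total
df = (k−1, N−k) = (3−1, 22−3) = (2, 19)

degrees of freedom = [2, 19]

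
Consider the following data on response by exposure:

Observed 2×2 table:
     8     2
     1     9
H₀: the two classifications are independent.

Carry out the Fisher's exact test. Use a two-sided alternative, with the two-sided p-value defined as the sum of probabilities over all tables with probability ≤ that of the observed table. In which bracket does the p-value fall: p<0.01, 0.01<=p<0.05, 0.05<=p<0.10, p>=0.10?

Margins: r₁=10, r₂=10, c₁=9, c₂=11, n=20
p_obs = C(10,8)·C(10,1)/C(20,9); sum pmf over tables with pmf ≤ p_obs
p-value (two-sided) = 0.00548
→ bracket: p<0.01

p-value bracket: p<0.01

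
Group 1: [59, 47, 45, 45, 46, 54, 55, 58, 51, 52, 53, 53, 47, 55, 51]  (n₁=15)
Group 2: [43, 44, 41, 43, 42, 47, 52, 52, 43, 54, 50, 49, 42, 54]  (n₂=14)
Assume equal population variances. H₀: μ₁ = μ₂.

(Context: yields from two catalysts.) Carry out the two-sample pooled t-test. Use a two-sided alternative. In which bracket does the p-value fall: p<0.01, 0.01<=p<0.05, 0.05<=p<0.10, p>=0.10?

p-value bracket: 0.01<=p<0.05

x̄₁=51.400, s₁=4.548, n₁=15
x̄₂=46.857, s₂=4.833, n₂=14
s_p² = [14·4.548² + 13·4.833²]/27 = 21.9746
SE = √(s_p²·(1/15+1/14)) = 1.7420
t = (51.400−46.857)/1.7420 = 2.6078
df = 27
p-value (two-sided) = 0.01466
→ bracket: 0.01<=p<0.05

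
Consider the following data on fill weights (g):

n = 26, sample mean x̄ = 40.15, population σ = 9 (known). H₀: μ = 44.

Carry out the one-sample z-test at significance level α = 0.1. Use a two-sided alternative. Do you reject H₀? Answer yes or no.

SE = σ/√n = 9/√26 = 1.7650
z = (x̄−μ₀)/SE = (40.15−44)/1.7650 = -2.1812
p-value (two-sided) = 0.02917
At α=0.1: p < α → reject H₀

reject H₀: yes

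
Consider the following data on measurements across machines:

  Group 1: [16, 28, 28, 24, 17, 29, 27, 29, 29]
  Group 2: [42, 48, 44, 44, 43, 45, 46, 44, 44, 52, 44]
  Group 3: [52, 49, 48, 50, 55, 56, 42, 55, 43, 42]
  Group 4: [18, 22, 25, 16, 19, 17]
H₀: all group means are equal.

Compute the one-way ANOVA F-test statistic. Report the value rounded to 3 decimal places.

test statistic = 91.743

Group means [25.22, 45.09, 49.20, 19.50], grand mean 37.000
SSB = Σnᵢ(x̄ᵢ−x̄)² = 5294.435; SSW = ΣΣ(x−x̄ᵢ)² = 615.565
MSB = 5294.435/3 = 1764.8118; MSW = 615.565/32 = 19.2364
F = MSB/MSW = 91.7434
df = (3, 32)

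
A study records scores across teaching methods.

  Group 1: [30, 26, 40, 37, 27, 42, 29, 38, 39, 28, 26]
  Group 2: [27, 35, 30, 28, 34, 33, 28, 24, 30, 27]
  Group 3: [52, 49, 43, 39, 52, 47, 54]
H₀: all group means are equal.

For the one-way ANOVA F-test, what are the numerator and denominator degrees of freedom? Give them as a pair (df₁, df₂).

k = 3 groups, N = 28 total
df = (k−1, N−k) = (3−1, 28−3) = (2, 25)

degrees of freedom = [2, 25]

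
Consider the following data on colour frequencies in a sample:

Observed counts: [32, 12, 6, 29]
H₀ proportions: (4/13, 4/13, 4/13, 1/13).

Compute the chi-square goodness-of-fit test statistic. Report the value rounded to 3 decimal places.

n = 79; E_i = n·p_i = [24.31, 24.31, 24.31, 6.08]
χ² = (32−24.31)²/24.31 + (12−24.31)²/24.31 + (6−24.31)²/24.31 + (29−6.08)²/6.08 = 108.9241
df = 3

test statistic = 108.924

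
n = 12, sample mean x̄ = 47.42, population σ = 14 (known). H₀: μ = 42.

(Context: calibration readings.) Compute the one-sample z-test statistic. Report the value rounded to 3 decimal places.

SE = σ/√n = 14/√12 = 4.0415
z = (x̄−μ₀)/SE = (47.42−42)/4.0415 = 1.3411

test statistic = 1.341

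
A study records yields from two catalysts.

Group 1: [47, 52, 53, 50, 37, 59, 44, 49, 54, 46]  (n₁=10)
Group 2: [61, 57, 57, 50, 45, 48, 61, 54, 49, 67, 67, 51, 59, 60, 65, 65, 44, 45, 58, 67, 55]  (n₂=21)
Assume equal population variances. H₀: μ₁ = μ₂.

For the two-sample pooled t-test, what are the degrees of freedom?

df = n₁ + n₂ − 2 = 10 + 21 − 2 = 29

degrees of freedom = 29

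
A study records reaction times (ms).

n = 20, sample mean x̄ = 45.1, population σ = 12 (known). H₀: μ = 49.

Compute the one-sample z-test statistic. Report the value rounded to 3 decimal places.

SE = σ/√n = 12/√20 = 2.6833
z = (x̄−μ₀)/SE = (45.1−49)/2.6833 = -1.4534

test statistic = -1.453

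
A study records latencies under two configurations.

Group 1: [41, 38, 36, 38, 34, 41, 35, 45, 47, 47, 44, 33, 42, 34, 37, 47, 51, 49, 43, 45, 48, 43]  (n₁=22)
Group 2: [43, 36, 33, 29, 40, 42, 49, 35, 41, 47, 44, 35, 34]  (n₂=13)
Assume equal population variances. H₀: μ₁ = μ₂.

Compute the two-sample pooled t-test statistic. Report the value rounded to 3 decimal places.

x̄₁=41.727, s₁=5.418, n₁=22
x̄₂=39.077, s₂=5.923, n₂=13
s_p² = [21·5.418² + 12·5.923²]/33 = 31.4329
SE = √(s_p²·(1/22+1/13)) = 1.9613
t = (41.727−39.077)/1.9613 = 1.3513
df = 33

test statistic = 1.351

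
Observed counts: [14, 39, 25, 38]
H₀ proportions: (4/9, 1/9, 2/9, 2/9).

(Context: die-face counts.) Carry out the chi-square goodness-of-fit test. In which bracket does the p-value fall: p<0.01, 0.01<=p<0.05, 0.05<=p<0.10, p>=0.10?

n = 116; E_i = n·p_i = [51.56, 12.89, 25.78, 25.78]
χ² = (14−51.56)²/51.56 + (39−12.89)²/12.89 + (25−25.78)²/25.78 + (38−25.78)²/25.78 = 86.0733
df = 3
p-value (upper-tail) = 0.00000
→ bracket: p<0.01

p-value bracket: p<0.01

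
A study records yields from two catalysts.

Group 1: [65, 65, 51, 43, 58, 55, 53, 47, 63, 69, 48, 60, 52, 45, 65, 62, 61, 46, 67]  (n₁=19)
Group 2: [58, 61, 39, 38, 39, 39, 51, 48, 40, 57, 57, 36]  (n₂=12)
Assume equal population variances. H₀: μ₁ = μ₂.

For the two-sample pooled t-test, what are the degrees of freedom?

df = n₁ + n₂ − 2 = 19 + 12 − 2 = 29

degrees of freedom = 29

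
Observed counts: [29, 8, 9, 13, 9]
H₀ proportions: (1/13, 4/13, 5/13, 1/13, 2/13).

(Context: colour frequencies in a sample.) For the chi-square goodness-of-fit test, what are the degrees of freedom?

degrees of freedom = 4

df = k − 1 = 5 − 1 = 4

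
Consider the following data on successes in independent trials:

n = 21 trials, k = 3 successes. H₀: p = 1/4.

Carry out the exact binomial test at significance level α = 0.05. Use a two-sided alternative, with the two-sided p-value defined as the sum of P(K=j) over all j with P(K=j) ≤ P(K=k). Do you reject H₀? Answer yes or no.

reject H₀: no

Exact binomial: n=21, k=3, p₀=1/4=0.2500
P(X=j) = C(n,j)·p₀^j·(1−p₀)^(n−j); p = Σ P(X=j) over j with P(X=j) ≤ P(X=3)
p-value (two-sided) = 0.32160
At α=0.05: p ≥ α → fail to reject H₀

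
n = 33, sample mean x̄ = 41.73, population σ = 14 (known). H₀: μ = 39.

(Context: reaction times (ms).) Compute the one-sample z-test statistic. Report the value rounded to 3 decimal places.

test statistic = 1.120

SE = σ/√n = 14/√33 = 2.4371
z = (x̄−μ₀)/SE = (41.73−39)/2.4371 = 1.1202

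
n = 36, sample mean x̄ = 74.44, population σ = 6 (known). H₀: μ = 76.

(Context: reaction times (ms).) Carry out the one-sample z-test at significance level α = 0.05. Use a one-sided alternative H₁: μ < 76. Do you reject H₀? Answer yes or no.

SE = σ/√n = 6/√36 = 1.0000
z = (x̄−μ₀)/SE = (74.44−76)/1.0000 = -1.5600
p-value (one-sided, H₁ less) = 0.05938
At α=0.05: p ≥ α → fail to reject H₀

reject H₀: no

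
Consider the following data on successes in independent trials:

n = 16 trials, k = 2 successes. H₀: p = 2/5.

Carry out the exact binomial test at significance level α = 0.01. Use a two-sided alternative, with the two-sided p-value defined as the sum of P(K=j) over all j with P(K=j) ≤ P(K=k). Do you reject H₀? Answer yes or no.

reject H₀: no

Exact binomial: n=16, k=2, p₀=2/5=0.4000
P(X=j) = C(n,j)·p₀^j·(1−p₀)^(n−j); p = Σ P(X=j) over j with P(X=j) ≤ P(X=2)
p-value (two-sided) = 0.03748
At α=0.01: p ≥ α → fail to reject H₀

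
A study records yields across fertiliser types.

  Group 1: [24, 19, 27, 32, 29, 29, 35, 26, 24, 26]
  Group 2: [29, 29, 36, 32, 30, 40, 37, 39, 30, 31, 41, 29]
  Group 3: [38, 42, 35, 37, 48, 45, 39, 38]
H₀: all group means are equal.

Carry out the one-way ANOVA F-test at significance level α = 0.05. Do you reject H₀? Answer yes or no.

reject H₀: yes

Group means [27.10, 33.58, 40.25], grand mean 33.200
SSB = Σnᵢ(x̄ᵢ−x̄)² = 771.483; SSW = ΣΣ(x−x̄ᵢ)² = 557.317
MSB = 771.483/2 = 385.7417; MSW = 557.317/27 = 20.6414
F = MSB/MSW = 18.6878
df = (2, 27)
p-value (upper-tail) = 0.00001
At α=0.05: p < α → reject H₀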